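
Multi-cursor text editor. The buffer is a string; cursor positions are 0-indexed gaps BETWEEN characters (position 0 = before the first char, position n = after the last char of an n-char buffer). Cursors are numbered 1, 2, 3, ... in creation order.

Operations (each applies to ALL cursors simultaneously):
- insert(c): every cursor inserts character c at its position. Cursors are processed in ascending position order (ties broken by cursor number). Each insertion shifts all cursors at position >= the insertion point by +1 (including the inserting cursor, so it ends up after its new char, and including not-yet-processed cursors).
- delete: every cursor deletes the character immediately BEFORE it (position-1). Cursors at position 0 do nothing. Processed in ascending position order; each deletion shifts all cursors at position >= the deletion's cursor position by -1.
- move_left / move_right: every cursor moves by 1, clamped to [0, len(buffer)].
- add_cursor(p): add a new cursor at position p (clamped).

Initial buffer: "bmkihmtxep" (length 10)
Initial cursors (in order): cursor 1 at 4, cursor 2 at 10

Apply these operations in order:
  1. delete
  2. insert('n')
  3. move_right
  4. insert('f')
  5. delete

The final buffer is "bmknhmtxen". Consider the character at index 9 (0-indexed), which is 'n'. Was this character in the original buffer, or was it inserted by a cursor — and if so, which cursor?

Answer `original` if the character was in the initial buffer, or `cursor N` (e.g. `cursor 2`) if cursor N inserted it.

After op 1 (delete): buffer="bmkhmtxe" (len 8), cursors c1@3 c2@8, authorship ........
After op 2 (insert('n')): buffer="bmknhmtxen" (len 10), cursors c1@4 c2@10, authorship ...1.....2
After op 3 (move_right): buffer="bmknhmtxen" (len 10), cursors c1@5 c2@10, authorship ...1.....2
After op 4 (insert('f')): buffer="bmknhfmtxenf" (len 12), cursors c1@6 c2@12, authorship ...1.1....22
After op 5 (delete): buffer="bmknhmtxen" (len 10), cursors c1@5 c2@10, authorship ...1.....2
Authorship (.=original, N=cursor N): . . . 1 . . . . . 2
Index 9: author = 2

Answer: cursor 2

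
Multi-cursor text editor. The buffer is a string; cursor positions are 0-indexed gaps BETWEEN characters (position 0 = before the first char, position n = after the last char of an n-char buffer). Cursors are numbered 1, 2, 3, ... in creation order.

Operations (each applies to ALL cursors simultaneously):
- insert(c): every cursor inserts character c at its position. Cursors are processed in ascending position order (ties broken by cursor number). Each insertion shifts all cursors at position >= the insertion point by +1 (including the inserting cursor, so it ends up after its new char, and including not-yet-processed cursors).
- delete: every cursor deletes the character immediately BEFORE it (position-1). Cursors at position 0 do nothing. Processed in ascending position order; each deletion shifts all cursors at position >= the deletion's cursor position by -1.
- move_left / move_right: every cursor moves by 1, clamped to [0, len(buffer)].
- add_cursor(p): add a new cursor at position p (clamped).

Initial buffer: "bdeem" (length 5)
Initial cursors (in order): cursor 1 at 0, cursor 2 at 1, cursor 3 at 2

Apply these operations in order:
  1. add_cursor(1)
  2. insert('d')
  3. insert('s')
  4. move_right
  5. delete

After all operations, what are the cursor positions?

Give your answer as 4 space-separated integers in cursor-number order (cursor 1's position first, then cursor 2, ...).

After op 1 (add_cursor(1)): buffer="bdeem" (len 5), cursors c1@0 c2@1 c4@1 c3@2, authorship .....
After op 2 (insert('d')): buffer="dbddddeem" (len 9), cursors c1@1 c2@4 c4@4 c3@6, authorship 1.24.3...
After op 3 (insert('s')): buffer="dsbddssddseem" (len 13), cursors c1@2 c2@7 c4@7 c3@10, authorship 11.2424.33...
After op 4 (move_right): buffer="dsbddssddseem" (len 13), cursors c1@3 c2@8 c4@8 c3@11, authorship 11.2424.33...
After op 5 (delete): buffer="dsddsdsem" (len 9), cursors c1@2 c2@5 c4@5 c3@7, authorship 1124233..

Answer: 2 5 7 5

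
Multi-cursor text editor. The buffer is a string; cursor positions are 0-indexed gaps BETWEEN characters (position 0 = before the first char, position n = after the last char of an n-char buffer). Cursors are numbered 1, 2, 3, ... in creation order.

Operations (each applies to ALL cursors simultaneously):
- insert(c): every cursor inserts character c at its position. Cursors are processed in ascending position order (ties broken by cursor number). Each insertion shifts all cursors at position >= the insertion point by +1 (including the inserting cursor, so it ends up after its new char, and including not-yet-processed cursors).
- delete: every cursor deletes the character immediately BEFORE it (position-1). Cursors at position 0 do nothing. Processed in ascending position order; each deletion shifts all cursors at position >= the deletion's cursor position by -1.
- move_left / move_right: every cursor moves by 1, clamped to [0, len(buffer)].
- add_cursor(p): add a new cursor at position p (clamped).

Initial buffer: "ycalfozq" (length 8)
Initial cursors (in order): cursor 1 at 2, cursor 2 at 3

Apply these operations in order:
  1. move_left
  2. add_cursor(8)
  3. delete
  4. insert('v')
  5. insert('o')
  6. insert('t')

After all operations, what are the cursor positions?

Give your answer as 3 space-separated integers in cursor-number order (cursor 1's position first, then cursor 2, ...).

Answer: 6 6 14

Derivation:
After op 1 (move_left): buffer="ycalfozq" (len 8), cursors c1@1 c2@2, authorship ........
After op 2 (add_cursor(8)): buffer="ycalfozq" (len 8), cursors c1@1 c2@2 c3@8, authorship ........
After op 3 (delete): buffer="alfoz" (len 5), cursors c1@0 c2@0 c3@5, authorship .....
After op 4 (insert('v')): buffer="vvalfozv" (len 8), cursors c1@2 c2@2 c3@8, authorship 12.....3
After op 5 (insert('o')): buffer="vvooalfozvo" (len 11), cursors c1@4 c2@4 c3@11, authorship 1212.....33
After op 6 (insert('t')): buffer="vvoottalfozvot" (len 14), cursors c1@6 c2@6 c3@14, authorship 121212.....333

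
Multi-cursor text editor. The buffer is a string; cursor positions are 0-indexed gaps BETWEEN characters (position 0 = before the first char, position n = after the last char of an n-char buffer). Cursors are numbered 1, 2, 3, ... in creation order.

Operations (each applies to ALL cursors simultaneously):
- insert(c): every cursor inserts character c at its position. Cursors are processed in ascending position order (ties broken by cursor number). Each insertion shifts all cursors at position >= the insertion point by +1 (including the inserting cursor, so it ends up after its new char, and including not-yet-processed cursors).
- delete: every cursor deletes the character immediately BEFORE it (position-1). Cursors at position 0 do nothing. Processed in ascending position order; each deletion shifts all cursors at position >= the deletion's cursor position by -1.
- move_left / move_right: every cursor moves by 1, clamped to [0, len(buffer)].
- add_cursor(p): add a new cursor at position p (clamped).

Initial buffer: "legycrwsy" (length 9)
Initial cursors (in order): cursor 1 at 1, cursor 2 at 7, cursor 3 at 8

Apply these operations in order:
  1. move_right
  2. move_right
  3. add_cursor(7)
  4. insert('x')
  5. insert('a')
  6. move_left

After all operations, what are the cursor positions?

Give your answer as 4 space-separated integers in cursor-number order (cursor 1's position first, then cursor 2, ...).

After op 1 (move_right): buffer="legycrwsy" (len 9), cursors c1@2 c2@8 c3@9, authorship .........
After op 2 (move_right): buffer="legycrwsy" (len 9), cursors c1@3 c2@9 c3@9, authorship .........
After op 3 (add_cursor(7)): buffer="legycrwsy" (len 9), cursors c1@3 c4@7 c2@9 c3@9, authorship .........
After op 4 (insert('x')): buffer="legxycrwxsyxx" (len 13), cursors c1@4 c4@9 c2@13 c3@13, authorship ...1....4..23
After op 5 (insert('a')): buffer="legxaycrwxasyxxaa" (len 17), cursors c1@5 c4@11 c2@17 c3@17, authorship ...11....44..2323
After op 6 (move_left): buffer="legxaycrwxasyxxaa" (len 17), cursors c1@4 c4@10 c2@16 c3@16, authorship ...11....44..2323

Answer: 4 16 16 10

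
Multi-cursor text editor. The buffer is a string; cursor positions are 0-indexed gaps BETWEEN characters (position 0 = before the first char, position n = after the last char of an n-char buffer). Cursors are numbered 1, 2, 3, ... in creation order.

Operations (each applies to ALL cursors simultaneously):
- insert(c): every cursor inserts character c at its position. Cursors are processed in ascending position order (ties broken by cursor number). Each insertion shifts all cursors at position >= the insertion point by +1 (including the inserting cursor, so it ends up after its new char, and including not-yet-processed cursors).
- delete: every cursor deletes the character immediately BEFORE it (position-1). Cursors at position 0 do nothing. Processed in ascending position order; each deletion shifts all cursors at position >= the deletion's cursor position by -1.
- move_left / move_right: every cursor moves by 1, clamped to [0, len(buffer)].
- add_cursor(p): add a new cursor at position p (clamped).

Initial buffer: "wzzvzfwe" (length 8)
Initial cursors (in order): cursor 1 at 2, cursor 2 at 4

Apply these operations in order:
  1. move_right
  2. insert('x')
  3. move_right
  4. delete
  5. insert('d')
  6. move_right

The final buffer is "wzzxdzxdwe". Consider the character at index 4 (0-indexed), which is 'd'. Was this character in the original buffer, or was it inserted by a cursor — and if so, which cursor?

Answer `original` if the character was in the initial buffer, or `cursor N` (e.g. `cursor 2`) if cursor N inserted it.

Answer: cursor 1

Derivation:
After op 1 (move_right): buffer="wzzvzfwe" (len 8), cursors c1@3 c2@5, authorship ........
After op 2 (insert('x')): buffer="wzzxvzxfwe" (len 10), cursors c1@4 c2@7, authorship ...1..2...
After op 3 (move_right): buffer="wzzxvzxfwe" (len 10), cursors c1@5 c2@8, authorship ...1..2...
After op 4 (delete): buffer="wzzxzxwe" (len 8), cursors c1@4 c2@6, authorship ...1.2..
After op 5 (insert('d')): buffer="wzzxdzxdwe" (len 10), cursors c1@5 c2@8, authorship ...11.22..
After op 6 (move_right): buffer="wzzxdzxdwe" (len 10), cursors c1@6 c2@9, authorship ...11.22..
Authorship (.=original, N=cursor N): . . . 1 1 . 2 2 . .
Index 4: author = 1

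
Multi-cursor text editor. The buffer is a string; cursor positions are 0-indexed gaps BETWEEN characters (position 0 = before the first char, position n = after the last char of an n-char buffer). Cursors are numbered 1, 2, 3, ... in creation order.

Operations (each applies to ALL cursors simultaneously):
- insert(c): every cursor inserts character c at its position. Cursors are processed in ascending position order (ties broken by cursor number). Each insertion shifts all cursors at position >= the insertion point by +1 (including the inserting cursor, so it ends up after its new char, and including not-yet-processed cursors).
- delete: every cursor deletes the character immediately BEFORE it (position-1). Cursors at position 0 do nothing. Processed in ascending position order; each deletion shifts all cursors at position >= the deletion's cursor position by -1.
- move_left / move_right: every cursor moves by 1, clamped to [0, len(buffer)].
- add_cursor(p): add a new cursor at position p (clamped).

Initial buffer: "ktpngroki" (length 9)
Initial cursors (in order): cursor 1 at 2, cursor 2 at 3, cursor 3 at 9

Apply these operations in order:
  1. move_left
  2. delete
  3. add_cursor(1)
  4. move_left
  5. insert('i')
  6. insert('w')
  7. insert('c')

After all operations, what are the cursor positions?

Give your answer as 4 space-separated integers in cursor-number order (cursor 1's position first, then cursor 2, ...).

Answer: 9 9 16 9

Derivation:
After op 1 (move_left): buffer="ktpngroki" (len 9), cursors c1@1 c2@2 c3@8, authorship .........
After op 2 (delete): buffer="pngroi" (len 6), cursors c1@0 c2@0 c3@5, authorship ......
After op 3 (add_cursor(1)): buffer="pngroi" (len 6), cursors c1@0 c2@0 c4@1 c3@5, authorship ......
After op 4 (move_left): buffer="pngroi" (len 6), cursors c1@0 c2@0 c4@0 c3@4, authorship ......
After op 5 (insert('i')): buffer="iiipngrioi" (len 10), cursors c1@3 c2@3 c4@3 c3@8, authorship 124....3..
After op 6 (insert('w')): buffer="iiiwwwpngriwoi" (len 14), cursors c1@6 c2@6 c4@6 c3@12, authorship 124124....33..
After op 7 (insert('c')): buffer="iiiwwwcccpngriwcoi" (len 18), cursors c1@9 c2@9 c4@9 c3@16, authorship 124124124....333..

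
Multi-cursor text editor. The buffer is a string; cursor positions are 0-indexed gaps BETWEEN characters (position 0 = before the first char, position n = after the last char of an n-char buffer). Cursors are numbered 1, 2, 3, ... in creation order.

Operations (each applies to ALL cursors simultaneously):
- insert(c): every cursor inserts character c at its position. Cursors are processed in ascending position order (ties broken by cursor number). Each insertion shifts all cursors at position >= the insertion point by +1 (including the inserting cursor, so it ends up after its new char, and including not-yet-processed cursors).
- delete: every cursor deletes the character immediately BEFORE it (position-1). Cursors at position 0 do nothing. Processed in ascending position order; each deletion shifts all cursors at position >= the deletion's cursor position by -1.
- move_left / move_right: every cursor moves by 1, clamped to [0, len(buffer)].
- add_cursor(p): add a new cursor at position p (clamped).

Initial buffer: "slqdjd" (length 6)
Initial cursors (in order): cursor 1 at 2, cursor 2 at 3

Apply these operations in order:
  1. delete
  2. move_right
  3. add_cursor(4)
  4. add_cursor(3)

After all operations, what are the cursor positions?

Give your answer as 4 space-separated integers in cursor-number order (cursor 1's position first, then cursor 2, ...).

After op 1 (delete): buffer="sdjd" (len 4), cursors c1@1 c2@1, authorship ....
After op 2 (move_right): buffer="sdjd" (len 4), cursors c1@2 c2@2, authorship ....
After op 3 (add_cursor(4)): buffer="sdjd" (len 4), cursors c1@2 c2@2 c3@4, authorship ....
After op 4 (add_cursor(3)): buffer="sdjd" (len 4), cursors c1@2 c2@2 c4@3 c3@4, authorship ....

Answer: 2 2 4 3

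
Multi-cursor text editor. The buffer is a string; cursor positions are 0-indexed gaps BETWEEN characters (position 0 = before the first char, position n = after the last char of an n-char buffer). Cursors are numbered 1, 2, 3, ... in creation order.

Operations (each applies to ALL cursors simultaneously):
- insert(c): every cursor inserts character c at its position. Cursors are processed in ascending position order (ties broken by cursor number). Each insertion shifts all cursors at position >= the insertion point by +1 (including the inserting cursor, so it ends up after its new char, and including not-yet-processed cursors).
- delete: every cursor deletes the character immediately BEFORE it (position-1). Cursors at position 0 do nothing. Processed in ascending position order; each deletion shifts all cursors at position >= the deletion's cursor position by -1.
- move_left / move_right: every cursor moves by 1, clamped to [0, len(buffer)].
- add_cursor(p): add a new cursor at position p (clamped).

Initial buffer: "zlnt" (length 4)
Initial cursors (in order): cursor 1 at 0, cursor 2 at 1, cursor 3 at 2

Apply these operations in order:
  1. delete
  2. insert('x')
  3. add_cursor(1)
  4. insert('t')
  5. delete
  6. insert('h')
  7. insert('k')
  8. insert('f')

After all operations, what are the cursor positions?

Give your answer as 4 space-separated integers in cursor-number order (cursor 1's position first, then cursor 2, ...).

After op 1 (delete): buffer="nt" (len 2), cursors c1@0 c2@0 c3@0, authorship ..
After op 2 (insert('x')): buffer="xxxnt" (len 5), cursors c1@3 c2@3 c3@3, authorship 123..
After op 3 (add_cursor(1)): buffer="xxxnt" (len 5), cursors c4@1 c1@3 c2@3 c3@3, authorship 123..
After op 4 (insert('t')): buffer="xtxxtttnt" (len 9), cursors c4@2 c1@7 c2@7 c3@7, authorship 1423123..
After op 5 (delete): buffer="xxxnt" (len 5), cursors c4@1 c1@3 c2@3 c3@3, authorship 123..
After op 6 (insert('h')): buffer="xhxxhhhnt" (len 9), cursors c4@2 c1@7 c2@7 c3@7, authorship 1423123..
After op 7 (insert('k')): buffer="xhkxxhhhkkknt" (len 13), cursors c4@3 c1@11 c2@11 c3@11, authorship 14423123123..
After op 8 (insert('f')): buffer="xhkfxxhhhkkkfffnt" (len 17), cursors c4@4 c1@15 c2@15 c3@15, authorship 144423123123123..

Answer: 15 15 15 4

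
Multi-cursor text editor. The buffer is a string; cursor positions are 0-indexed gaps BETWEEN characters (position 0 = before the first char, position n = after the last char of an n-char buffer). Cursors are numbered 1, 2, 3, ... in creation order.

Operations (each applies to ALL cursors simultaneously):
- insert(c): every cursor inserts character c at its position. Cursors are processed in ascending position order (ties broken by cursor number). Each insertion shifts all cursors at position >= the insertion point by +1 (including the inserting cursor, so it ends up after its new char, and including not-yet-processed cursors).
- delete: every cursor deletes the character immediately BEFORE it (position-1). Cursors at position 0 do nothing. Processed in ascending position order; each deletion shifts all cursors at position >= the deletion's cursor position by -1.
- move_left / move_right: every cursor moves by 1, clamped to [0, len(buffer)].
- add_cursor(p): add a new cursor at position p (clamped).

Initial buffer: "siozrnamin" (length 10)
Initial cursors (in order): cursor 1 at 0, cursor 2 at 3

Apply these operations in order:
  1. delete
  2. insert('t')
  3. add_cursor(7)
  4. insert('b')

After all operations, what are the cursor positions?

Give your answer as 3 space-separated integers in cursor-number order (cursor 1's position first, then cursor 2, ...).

Answer: 2 6 10

Derivation:
After op 1 (delete): buffer="sizrnamin" (len 9), cursors c1@0 c2@2, authorship .........
After op 2 (insert('t')): buffer="tsitzrnamin" (len 11), cursors c1@1 c2@4, authorship 1..2.......
After op 3 (add_cursor(7)): buffer="tsitzrnamin" (len 11), cursors c1@1 c2@4 c3@7, authorship 1..2.......
After op 4 (insert('b')): buffer="tbsitbzrnbamin" (len 14), cursors c1@2 c2@6 c3@10, authorship 11..22...3....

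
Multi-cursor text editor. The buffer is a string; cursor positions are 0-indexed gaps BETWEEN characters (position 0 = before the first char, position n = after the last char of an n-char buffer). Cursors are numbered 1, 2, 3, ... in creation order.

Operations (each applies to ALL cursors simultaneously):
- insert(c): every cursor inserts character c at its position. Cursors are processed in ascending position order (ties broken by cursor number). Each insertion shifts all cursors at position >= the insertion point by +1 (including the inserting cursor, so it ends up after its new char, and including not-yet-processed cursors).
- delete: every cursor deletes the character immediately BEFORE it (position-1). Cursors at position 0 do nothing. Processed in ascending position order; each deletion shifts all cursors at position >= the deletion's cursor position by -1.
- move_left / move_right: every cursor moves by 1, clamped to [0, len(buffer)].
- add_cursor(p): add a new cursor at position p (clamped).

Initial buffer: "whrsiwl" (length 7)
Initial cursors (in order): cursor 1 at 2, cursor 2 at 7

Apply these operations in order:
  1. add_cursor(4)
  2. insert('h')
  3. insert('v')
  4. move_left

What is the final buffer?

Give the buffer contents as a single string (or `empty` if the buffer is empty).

Answer: whhvrshviwlhv

Derivation:
After op 1 (add_cursor(4)): buffer="whrsiwl" (len 7), cursors c1@2 c3@4 c2@7, authorship .......
After op 2 (insert('h')): buffer="whhrshiwlh" (len 10), cursors c1@3 c3@6 c2@10, authorship ..1..3...2
After op 3 (insert('v')): buffer="whhvrshviwlhv" (len 13), cursors c1@4 c3@8 c2@13, authorship ..11..33...22
After op 4 (move_left): buffer="whhvrshviwlhv" (len 13), cursors c1@3 c3@7 c2@12, authorship ..11..33...22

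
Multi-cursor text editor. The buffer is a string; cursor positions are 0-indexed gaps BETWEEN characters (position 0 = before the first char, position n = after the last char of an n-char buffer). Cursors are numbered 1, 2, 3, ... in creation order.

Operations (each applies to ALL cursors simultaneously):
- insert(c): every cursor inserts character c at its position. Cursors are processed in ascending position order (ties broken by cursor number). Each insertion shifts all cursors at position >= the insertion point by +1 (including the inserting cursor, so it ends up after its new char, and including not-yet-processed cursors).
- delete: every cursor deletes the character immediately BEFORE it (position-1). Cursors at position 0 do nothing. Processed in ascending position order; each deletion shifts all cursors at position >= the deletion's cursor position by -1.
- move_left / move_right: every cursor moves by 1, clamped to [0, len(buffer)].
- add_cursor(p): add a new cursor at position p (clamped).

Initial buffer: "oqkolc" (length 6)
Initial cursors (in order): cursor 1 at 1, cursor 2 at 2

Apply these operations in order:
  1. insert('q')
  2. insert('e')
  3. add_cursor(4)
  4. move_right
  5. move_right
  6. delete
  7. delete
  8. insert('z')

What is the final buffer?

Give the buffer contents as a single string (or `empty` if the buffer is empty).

Answer: oqzzzlc

Derivation:
After op 1 (insert('q')): buffer="oqqqkolc" (len 8), cursors c1@2 c2@4, authorship .1.2....
After op 2 (insert('e')): buffer="oqeqqekolc" (len 10), cursors c1@3 c2@6, authorship .11.22....
After op 3 (add_cursor(4)): buffer="oqeqqekolc" (len 10), cursors c1@3 c3@4 c2@6, authorship .11.22....
After op 4 (move_right): buffer="oqeqqekolc" (len 10), cursors c1@4 c3@5 c2@7, authorship .11.22....
After op 5 (move_right): buffer="oqeqqekolc" (len 10), cursors c1@5 c3@6 c2@8, authorship .11.22....
After op 6 (delete): buffer="oqeqklc" (len 7), cursors c1@4 c3@4 c2@5, authorship .11....
After op 7 (delete): buffer="oqlc" (len 4), cursors c1@2 c2@2 c3@2, authorship .1..
After op 8 (insert('z')): buffer="oqzzzlc" (len 7), cursors c1@5 c2@5 c3@5, authorship .1123..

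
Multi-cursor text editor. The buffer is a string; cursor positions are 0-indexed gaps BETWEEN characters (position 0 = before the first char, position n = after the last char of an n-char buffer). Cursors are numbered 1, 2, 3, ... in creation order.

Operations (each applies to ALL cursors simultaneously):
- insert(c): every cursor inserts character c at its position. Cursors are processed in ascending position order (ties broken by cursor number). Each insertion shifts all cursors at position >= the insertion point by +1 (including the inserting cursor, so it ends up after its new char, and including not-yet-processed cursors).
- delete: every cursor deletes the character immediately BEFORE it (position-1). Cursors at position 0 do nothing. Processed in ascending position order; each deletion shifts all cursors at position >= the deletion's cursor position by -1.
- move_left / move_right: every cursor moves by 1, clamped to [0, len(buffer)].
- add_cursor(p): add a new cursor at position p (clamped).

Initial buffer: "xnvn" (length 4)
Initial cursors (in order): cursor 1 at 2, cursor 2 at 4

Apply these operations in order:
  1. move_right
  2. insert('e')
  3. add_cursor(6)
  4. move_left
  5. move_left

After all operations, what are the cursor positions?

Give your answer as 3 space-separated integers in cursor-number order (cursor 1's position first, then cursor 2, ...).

Answer: 2 4 4

Derivation:
After op 1 (move_right): buffer="xnvn" (len 4), cursors c1@3 c2@4, authorship ....
After op 2 (insert('e')): buffer="xnvene" (len 6), cursors c1@4 c2@6, authorship ...1.2
After op 3 (add_cursor(6)): buffer="xnvene" (len 6), cursors c1@4 c2@6 c3@6, authorship ...1.2
After op 4 (move_left): buffer="xnvene" (len 6), cursors c1@3 c2@5 c3@5, authorship ...1.2
After op 5 (move_left): buffer="xnvene" (len 6), cursors c1@2 c2@4 c3@4, authorship ...1.2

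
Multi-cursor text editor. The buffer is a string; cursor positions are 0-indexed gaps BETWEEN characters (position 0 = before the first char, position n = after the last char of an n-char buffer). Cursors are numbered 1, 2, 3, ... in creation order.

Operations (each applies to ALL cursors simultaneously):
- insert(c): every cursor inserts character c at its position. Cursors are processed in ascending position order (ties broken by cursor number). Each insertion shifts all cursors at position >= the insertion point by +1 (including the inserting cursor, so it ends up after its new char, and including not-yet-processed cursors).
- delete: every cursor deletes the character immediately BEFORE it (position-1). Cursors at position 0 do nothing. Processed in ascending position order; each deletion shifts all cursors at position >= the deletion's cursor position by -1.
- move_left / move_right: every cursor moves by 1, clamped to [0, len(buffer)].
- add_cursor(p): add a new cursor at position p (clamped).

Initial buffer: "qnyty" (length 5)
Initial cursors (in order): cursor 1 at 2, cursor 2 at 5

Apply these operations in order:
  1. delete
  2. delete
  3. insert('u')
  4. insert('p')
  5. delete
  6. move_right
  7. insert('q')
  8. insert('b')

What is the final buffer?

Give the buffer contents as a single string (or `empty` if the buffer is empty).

Answer: uyqbuqb

Derivation:
After op 1 (delete): buffer="qyt" (len 3), cursors c1@1 c2@3, authorship ...
After op 2 (delete): buffer="y" (len 1), cursors c1@0 c2@1, authorship .
After op 3 (insert('u')): buffer="uyu" (len 3), cursors c1@1 c2@3, authorship 1.2
After op 4 (insert('p')): buffer="upyup" (len 5), cursors c1@2 c2@5, authorship 11.22
After op 5 (delete): buffer="uyu" (len 3), cursors c1@1 c2@3, authorship 1.2
After op 6 (move_right): buffer="uyu" (len 3), cursors c1@2 c2@3, authorship 1.2
After op 7 (insert('q')): buffer="uyquq" (len 5), cursors c1@3 c2@5, authorship 1.122
After op 8 (insert('b')): buffer="uyqbuqb" (len 7), cursors c1@4 c2@7, authorship 1.11222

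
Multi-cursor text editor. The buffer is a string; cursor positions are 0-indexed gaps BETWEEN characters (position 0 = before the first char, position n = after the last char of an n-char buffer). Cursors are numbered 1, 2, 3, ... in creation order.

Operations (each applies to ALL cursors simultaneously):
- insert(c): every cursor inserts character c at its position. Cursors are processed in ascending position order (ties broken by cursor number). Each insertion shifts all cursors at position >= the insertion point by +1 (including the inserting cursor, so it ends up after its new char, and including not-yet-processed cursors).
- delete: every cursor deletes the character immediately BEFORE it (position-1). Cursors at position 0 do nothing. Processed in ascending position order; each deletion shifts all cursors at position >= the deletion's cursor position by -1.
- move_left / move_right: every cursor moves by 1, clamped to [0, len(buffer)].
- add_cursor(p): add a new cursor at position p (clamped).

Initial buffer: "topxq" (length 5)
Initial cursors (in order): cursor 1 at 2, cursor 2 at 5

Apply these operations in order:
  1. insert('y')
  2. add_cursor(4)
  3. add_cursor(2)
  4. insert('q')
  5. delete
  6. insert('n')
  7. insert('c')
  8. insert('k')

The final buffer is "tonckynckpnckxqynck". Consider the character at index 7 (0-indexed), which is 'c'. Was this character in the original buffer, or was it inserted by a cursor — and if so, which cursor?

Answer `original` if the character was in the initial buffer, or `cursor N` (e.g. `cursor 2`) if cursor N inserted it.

After op 1 (insert('y')): buffer="toypxqy" (len 7), cursors c1@3 c2@7, authorship ..1...2
After op 2 (add_cursor(4)): buffer="toypxqy" (len 7), cursors c1@3 c3@4 c2@7, authorship ..1...2
After op 3 (add_cursor(2)): buffer="toypxqy" (len 7), cursors c4@2 c1@3 c3@4 c2@7, authorship ..1...2
After op 4 (insert('q')): buffer="toqyqpqxqyq" (len 11), cursors c4@3 c1@5 c3@7 c2@11, authorship ..411.3..22
After op 5 (delete): buffer="toypxqy" (len 7), cursors c4@2 c1@3 c3@4 c2@7, authorship ..1...2
After op 6 (insert('n')): buffer="tonynpnxqyn" (len 11), cursors c4@3 c1@5 c3@7 c2@11, authorship ..411.3..22
After op 7 (insert('c')): buffer="toncyncpncxqync" (len 15), cursors c4@4 c1@7 c3@10 c2@15, authorship ..44111.33..222
After op 8 (insert('k')): buffer="tonckynckpnckxqynck" (len 19), cursors c4@5 c1@9 c3@13 c2@19, authorship ..4441111.333..2222
Authorship (.=original, N=cursor N): . . 4 4 4 1 1 1 1 . 3 3 3 . . 2 2 2 2
Index 7: author = 1

Answer: cursor 1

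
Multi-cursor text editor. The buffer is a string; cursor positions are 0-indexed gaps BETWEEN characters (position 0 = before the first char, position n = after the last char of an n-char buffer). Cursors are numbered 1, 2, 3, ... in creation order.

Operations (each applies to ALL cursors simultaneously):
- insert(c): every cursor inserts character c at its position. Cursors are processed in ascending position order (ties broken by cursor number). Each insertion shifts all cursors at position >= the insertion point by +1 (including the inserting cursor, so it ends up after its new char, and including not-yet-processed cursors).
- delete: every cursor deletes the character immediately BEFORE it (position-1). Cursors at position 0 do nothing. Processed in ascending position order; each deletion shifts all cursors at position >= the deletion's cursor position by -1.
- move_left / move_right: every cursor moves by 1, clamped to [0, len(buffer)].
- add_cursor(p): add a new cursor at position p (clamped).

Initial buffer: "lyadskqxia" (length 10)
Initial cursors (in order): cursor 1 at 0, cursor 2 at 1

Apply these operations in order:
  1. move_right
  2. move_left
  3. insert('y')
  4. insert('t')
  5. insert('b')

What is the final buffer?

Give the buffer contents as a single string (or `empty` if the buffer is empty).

Answer: ytblytbyadskqxia

Derivation:
After op 1 (move_right): buffer="lyadskqxia" (len 10), cursors c1@1 c2@2, authorship ..........
After op 2 (move_left): buffer="lyadskqxia" (len 10), cursors c1@0 c2@1, authorship ..........
After op 3 (insert('y')): buffer="ylyyadskqxia" (len 12), cursors c1@1 c2@3, authorship 1.2.........
After op 4 (insert('t')): buffer="ytlytyadskqxia" (len 14), cursors c1@2 c2@5, authorship 11.22.........
After op 5 (insert('b')): buffer="ytblytbyadskqxia" (len 16), cursors c1@3 c2@7, authorship 111.222.........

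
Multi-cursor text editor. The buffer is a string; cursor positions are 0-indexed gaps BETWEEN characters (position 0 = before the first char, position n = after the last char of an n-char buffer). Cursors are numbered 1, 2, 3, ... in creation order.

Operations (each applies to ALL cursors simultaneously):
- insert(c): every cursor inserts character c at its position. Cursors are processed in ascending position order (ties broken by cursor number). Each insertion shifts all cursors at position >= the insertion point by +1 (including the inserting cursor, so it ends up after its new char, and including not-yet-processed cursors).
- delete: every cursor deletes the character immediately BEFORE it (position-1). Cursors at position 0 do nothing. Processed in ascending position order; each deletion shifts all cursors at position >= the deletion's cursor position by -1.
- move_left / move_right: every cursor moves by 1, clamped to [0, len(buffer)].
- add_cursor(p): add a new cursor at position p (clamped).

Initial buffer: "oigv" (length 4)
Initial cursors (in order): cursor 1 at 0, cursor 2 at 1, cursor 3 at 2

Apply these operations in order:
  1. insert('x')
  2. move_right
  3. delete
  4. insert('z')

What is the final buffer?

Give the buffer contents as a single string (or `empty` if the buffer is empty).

After op 1 (insert('x')): buffer="xoxixgv" (len 7), cursors c1@1 c2@3 c3@5, authorship 1.2.3..
After op 2 (move_right): buffer="xoxixgv" (len 7), cursors c1@2 c2@4 c3@6, authorship 1.2.3..
After op 3 (delete): buffer="xxxv" (len 4), cursors c1@1 c2@2 c3@3, authorship 123.
After op 4 (insert('z')): buffer="xzxzxzv" (len 7), cursors c1@2 c2@4 c3@6, authorship 112233.

Answer: xzxzxzv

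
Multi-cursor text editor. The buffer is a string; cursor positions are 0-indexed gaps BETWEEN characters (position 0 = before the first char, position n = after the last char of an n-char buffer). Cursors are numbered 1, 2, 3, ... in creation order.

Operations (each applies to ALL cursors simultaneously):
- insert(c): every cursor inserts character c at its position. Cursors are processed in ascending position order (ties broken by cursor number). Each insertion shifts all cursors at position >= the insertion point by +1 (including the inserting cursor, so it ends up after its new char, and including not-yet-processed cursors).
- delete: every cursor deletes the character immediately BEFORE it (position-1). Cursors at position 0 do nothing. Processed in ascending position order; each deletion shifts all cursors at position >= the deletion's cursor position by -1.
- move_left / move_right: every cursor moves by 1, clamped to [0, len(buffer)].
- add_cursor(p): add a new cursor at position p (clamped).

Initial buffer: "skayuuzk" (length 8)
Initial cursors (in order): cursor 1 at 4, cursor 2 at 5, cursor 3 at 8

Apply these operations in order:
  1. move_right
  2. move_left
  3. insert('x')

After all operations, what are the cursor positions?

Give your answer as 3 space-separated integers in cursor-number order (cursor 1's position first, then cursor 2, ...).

After op 1 (move_right): buffer="skayuuzk" (len 8), cursors c1@5 c2@6 c3@8, authorship ........
After op 2 (move_left): buffer="skayuuzk" (len 8), cursors c1@4 c2@5 c3@7, authorship ........
After op 3 (insert('x')): buffer="skayxuxuzxk" (len 11), cursors c1@5 c2@7 c3@10, authorship ....1.2..3.

Answer: 5 7 10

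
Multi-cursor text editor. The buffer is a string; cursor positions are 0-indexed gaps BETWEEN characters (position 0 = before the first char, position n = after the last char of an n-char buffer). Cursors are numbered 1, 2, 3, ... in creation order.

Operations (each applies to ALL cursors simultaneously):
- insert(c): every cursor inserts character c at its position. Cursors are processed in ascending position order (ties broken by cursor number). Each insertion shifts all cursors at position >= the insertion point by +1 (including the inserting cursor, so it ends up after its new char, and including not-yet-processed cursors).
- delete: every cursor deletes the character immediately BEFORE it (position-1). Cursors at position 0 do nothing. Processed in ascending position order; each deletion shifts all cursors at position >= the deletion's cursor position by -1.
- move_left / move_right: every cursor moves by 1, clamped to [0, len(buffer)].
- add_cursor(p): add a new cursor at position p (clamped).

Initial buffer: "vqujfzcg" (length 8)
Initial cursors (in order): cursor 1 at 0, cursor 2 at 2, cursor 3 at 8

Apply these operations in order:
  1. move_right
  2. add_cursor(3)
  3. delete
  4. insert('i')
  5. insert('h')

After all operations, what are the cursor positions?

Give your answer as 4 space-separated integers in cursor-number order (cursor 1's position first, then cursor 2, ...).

Answer: 6 6 12 6

Derivation:
After op 1 (move_right): buffer="vqujfzcg" (len 8), cursors c1@1 c2@3 c3@8, authorship ........
After op 2 (add_cursor(3)): buffer="vqujfzcg" (len 8), cursors c1@1 c2@3 c4@3 c3@8, authorship ........
After op 3 (delete): buffer="jfzc" (len 4), cursors c1@0 c2@0 c4@0 c3@4, authorship ....
After op 4 (insert('i')): buffer="iiijfzci" (len 8), cursors c1@3 c2@3 c4@3 c3@8, authorship 124....3
After op 5 (insert('h')): buffer="iiihhhjfzcih" (len 12), cursors c1@6 c2@6 c4@6 c3@12, authorship 124124....33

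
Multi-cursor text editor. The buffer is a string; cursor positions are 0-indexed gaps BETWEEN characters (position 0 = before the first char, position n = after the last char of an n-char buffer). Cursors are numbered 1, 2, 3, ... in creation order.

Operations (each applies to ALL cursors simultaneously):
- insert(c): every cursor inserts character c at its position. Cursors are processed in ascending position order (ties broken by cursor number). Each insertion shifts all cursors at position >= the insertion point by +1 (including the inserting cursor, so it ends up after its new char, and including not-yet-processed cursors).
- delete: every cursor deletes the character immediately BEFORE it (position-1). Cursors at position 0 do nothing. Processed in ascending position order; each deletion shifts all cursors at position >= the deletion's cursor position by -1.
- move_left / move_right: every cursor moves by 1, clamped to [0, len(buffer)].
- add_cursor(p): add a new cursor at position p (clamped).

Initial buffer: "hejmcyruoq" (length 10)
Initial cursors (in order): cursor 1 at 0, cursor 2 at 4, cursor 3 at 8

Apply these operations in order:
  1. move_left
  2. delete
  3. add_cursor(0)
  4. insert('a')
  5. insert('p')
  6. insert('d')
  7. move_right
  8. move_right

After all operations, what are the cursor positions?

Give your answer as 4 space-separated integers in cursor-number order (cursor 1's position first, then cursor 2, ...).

Answer: 8 13 19 8

Derivation:
After op 1 (move_left): buffer="hejmcyruoq" (len 10), cursors c1@0 c2@3 c3@7, authorship ..........
After op 2 (delete): buffer="hemcyuoq" (len 8), cursors c1@0 c2@2 c3@5, authorship ........
After op 3 (add_cursor(0)): buffer="hemcyuoq" (len 8), cursors c1@0 c4@0 c2@2 c3@5, authorship ........
After op 4 (insert('a')): buffer="aaheamcyauoq" (len 12), cursors c1@2 c4@2 c2@5 c3@9, authorship 14..2...3...
After op 5 (insert('p')): buffer="aappheapmcyapuoq" (len 16), cursors c1@4 c4@4 c2@8 c3@13, authorship 1414..22...33...
After op 6 (insert('d')): buffer="aappddheapdmcyapduoq" (len 20), cursors c1@6 c4@6 c2@11 c3@17, authorship 141414..222...333...
After op 7 (move_right): buffer="aappddheapdmcyapduoq" (len 20), cursors c1@7 c4@7 c2@12 c3@18, authorship 141414..222...333...
After op 8 (move_right): buffer="aappddheapdmcyapduoq" (len 20), cursors c1@8 c4@8 c2@13 c3@19, authorship 141414..222...333...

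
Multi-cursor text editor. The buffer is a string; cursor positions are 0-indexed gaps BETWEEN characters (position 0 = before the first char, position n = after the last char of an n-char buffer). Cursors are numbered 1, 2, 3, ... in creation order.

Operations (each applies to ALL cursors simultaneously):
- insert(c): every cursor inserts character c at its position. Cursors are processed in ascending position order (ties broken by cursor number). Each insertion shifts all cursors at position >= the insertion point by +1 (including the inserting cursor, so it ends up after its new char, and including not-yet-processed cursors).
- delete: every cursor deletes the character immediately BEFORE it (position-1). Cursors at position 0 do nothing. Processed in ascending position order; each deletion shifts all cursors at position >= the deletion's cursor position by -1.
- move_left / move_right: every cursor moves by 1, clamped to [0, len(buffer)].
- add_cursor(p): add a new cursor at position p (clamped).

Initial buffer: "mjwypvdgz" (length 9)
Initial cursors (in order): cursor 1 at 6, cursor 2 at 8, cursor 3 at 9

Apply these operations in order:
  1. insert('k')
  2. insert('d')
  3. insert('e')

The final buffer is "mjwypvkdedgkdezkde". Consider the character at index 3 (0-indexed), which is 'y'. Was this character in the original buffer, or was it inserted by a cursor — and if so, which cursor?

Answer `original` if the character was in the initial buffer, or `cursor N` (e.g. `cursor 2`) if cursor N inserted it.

After op 1 (insert('k')): buffer="mjwypvkdgkzk" (len 12), cursors c1@7 c2@10 c3@12, authorship ......1..2.3
After op 2 (insert('d')): buffer="mjwypvkddgkdzkd" (len 15), cursors c1@8 c2@12 c3@15, authorship ......11..22.33
After op 3 (insert('e')): buffer="mjwypvkdedgkdezkde" (len 18), cursors c1@9 c2@14 c3@18, authorship ......111..222.333
Authorship (.=original, N=cursor N): . . . . . . 1 1 1 . . 2 2 2 . 3 3 3
Index 3: author = original

Answer: original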